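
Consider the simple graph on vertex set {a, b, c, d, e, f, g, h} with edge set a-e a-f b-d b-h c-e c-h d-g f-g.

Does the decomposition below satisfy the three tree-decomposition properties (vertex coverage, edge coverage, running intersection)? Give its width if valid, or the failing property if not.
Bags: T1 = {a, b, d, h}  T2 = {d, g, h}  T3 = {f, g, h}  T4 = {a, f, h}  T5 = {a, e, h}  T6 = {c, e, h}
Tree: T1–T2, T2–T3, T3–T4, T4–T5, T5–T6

No — bags containing vertex a are not connected in the tree.

A tree decomposition must satisfy three properties: every vertex lies in some bag; for every edge, both endpoints lie together in some bag; and for every vertex, the bags containing it form a connected subtree. Here bags containing vertex a are not connected in the tree, so the decomposition is invalid.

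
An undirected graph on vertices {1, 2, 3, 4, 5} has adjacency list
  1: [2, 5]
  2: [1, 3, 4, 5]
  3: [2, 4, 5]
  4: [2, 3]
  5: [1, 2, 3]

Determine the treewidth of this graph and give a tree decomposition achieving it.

Each bag holds 3 vertices, so the decomposition has width 2, which upper-bounds the treewidth. For the lower bound, the 3 vertices {1, 2, 5} are pairwise adjacent, and any tree decomposition puts a clique entirely inside one bag — forcing width ≥ 2. Therefore the treewidth is 2.

Treewidth 2.
One such decomposition:
Bags: B1 = {2, 3, 5}  B2 = {2, 3, 4}  B3 = {1, 2, 5}
Tree: B1–B2, B1–B3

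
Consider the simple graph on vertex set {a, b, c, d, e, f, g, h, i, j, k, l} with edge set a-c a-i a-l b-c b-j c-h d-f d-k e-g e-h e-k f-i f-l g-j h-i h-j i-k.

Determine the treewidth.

A width-3 tree decomposition is:
Bags: B1 = {b, c, g, j}  B2 = {c, g, h, j}  B3 = {c, e, g, h}  B4 = {a, c, e, h}  B5 = {a, e, h, i}  B6 = {a, e, i, k}  B7 = {a, i, k, l}  B8 = {f, i, k, l}  B9 = {d, f, k, l}
Tree: B1–B2, B2–B3, B3–B4, B4–B5, B5–B6, B6–B7, B7–B8, B8–B9
Each bag holds 4 vertices, so the decomposition has width 3, which upper-bounds the treewidth. For the lower bound: the 4 vertex sets {b,g,j}, {c}, {h}, {a,e,i,k} are disjoint, each induces a connected subgraph, and every pair is joined by at least one edge of G. Contracting each set to a single vertex therefore yields K_{4} as a minor, and since treewidth is minor-monotone, tw(G) ≥ tw(K_{4}) = 3. Combining the bounds, tw(G) = 3.

3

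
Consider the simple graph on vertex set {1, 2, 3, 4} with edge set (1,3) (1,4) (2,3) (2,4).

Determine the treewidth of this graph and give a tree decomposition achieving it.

Treewidth 2.
Bags: B1 = {1, 3, 4}  B2 = {2, 3, 4}
Tree: B1–B2

Each bag holds 3 vertices, so the decomposition has width 2, which upper-bounds the treewidth. The edges 3–1–4–2–3 form a cycle, so G is not a tree and its treewidth is at least 2. Combining the bounds, tw(G) = 2.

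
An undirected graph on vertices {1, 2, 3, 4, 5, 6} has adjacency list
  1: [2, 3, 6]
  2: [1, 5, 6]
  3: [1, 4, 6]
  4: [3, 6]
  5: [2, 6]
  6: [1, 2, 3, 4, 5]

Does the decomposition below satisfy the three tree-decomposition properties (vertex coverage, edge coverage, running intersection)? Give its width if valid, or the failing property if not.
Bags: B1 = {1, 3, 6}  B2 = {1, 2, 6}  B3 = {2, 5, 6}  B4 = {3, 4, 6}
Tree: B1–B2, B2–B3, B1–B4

Every vertex of G appears in some bag (union = {1, 2, 3, 4, 5, 6}); every edge is covered by a bag; and for each vertex v the set of bags containing v is connected in the bag tree. The decomposition is therefore valid. The largest bag has 3 vertices, so the width is 2.

Yes; width 2.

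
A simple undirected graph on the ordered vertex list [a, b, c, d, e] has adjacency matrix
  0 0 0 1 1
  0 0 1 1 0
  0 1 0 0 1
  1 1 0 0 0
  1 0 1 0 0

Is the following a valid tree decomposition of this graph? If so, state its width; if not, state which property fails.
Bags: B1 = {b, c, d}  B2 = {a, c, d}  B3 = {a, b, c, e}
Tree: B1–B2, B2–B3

A tree decomposition must satisfy three properties: every vertex lies in some bag; for every edge, both endpoints lie together in some bag; and for every vertex, the bags containing it form a connected subtree. Here bags containing vertex b are not connected in the tree, so the decomposition is invalid.

No — bags containing vertex b are not connected in the tree.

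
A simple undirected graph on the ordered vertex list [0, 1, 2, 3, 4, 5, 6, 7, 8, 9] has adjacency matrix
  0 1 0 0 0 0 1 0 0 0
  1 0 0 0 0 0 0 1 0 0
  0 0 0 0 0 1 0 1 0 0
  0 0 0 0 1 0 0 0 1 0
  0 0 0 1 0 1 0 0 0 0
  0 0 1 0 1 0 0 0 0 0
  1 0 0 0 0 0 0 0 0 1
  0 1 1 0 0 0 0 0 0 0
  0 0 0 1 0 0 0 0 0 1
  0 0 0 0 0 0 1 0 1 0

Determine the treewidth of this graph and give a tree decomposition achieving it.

Treewidth 2.
Bags: B1 = {1, 2, 7}  B2 = {0, 1, 2}  B3 = {0, 2, 6}  B4 = {2, 6, 9}  B5 = {2, 8, 9}  B6 = {2, 3, 8}  B7 = {2, 3, 4}  B8 = {2, 4, 5}
Tree: B1–B2, B2–B3, B3–B4, B4–B5, B5–B6, B6–B7, B7–B8

The largest bag has 3 vertices, giving width 2; this decomposition certifies tw(G) ≤ 2. Since 2–7–1–0–6–9–8–3–4–5–2 is a cycle in G, G is not acyclic. Forests are exactly the graphs of treewidth ≤ 1, so tw(G) ≥ 2. The upper and lower bounds meet at 2, so that is the treewidth.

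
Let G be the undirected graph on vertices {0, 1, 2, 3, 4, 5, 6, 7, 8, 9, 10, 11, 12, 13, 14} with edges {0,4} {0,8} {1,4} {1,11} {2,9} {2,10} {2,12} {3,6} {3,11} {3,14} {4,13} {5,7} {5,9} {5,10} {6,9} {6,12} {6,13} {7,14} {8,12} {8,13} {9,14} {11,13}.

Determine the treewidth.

3

A width-3 tree decomposition is:
Bags: B1 = {5, 7, 10, 14}  B2 = {5, 9, 10, 14}  B3 = {2, 9, 10, 14}  B4 = {2, 3, 9, 14}  B5 = {2, 3, 6, 9}  B6 = {2, 3, 6, 12}  B7 = {3, 6, 11, 12}  B8 = {6, 11, 12, 13}  B9 = {8, 11, 12, 13}  B10 = {1, 8, 11, 13}  B11 = {1, 4, 8, 13}  B12 = {0, 1, 4, 8}
Tree: B1–B2, B2–B3, B3–B4, B4–B5, B5–B6, B6–B7, B7–B8, B8–B9, B9–B10, B10–B11, B11–B12
Every bag has size at most 4, so the width is 4 − 1 = 3 and tw(G) ≤ 3. For the lower bound: the 4 vertex sets {5,7,10}, {14}, {9}, {2,3,6,12} are disjoint, each induces a connected subgraph, and every pair is joined by at least one edge of G. Contracting each set to a single vertex therefore yields K_{4} as a minor, and since treewidth is minor-monotone, tw(G) ≥ tw(K_{4}) = 3. Combining the bounds, tw(G) = 3.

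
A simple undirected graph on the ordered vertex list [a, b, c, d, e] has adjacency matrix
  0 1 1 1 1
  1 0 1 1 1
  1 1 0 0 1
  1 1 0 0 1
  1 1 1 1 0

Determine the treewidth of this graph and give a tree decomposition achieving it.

The largest bag has 4 vertices, giving width 3; this decomposition certifies tw(G) ≤ 3. For the lower bound, the 4 vertices {a, b, d, e} are pairwise adjacent, and any tree decomposition puts a clique entirely inside one bag — forcing width ≥ 3. The upper and lower bounds meet at 3, so that is the treewidth.

Treewidth 3.
One such decomposition:
Bags: B1 = {a, b, c, e}  B2 = {a, b, d, e}
Tree: B1–B2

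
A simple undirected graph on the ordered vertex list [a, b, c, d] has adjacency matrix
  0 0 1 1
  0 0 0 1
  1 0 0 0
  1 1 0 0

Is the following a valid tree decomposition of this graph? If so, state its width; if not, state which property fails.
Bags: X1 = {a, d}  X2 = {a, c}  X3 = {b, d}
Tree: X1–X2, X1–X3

Yes; width 1.

Every vertex of G appears in some bag (union = {a, b, c, d}); every edge is covered by a bag; and for each vertex v the set of bags containing v is connected in the bag tree. The decomposition is therefore valid. The largest bag has 2 vertices, so the width is 1.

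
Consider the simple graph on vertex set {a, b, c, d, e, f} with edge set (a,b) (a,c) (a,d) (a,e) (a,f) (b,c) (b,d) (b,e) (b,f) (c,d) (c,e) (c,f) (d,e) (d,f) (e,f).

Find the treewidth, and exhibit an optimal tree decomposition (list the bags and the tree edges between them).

Treewidth 5.
Bags: B1 = {a, b, c, d, e, f}
Tree: (single bag)

With just one bag of size 6, the width is 6 − 1 = 5, so tw(G) ≤ 5. On the other hand G contains the 6-clique {a, b, c, d, e, f}. A clique must lie in a single bag of any decomposition, so no decomposition can have width below 5. Hence tw(G) = 5 exactly.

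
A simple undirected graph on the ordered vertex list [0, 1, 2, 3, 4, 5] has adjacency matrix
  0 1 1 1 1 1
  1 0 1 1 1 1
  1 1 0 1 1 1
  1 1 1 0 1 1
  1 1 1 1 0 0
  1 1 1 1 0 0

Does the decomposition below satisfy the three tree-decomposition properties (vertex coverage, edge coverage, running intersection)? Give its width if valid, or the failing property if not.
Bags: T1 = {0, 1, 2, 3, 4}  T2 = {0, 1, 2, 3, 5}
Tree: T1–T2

Every vertex of G appears in some bag (union = {0, 1, 2, 3, 4, 5}); every edge is covered by a bag; and for each vertex v the set of bags containing v is connected in the bag tree. The decomposition is therefore valid. The largest bag has 5 vertices, so the width is 4.

Yes; width 4.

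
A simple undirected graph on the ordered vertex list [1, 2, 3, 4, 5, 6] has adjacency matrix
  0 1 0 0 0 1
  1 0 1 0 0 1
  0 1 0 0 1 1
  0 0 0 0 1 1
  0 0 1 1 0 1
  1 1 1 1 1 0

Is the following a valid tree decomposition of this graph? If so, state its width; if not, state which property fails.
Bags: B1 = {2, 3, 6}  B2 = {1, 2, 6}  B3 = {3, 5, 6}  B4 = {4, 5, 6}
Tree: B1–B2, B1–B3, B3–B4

Every vertex of G appears in some bag (union = {1, 2, 3, 4, 5, 6}); every edge is covered by a bag; and for each vertex v the set of bags containing v is connected in the bag tree. The decomposition is therefore valid. The largest bag has 3 vertices, so the width is 2.

Yes; width 2.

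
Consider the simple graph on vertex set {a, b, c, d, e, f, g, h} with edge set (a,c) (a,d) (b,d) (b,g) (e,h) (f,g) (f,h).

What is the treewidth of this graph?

1

A width-1 tree decomposition is:
Bags: B1 = {a, c}  B2 = {a, d}  B3 = {b, d}  B4 = {b, g}  B5 = {f, g}  B6 = {f, h}  B7 = {e, h}
Tree: B1–B2, B2–B3, B3–B4, B4–B5, B5–B6, B6–B7
Each bag holds 2 vertices, so the decomposition has width 1, which upper-bounds the treewidth. G has an edge, so its treewidth is at least 1. The upper and lower bounds meet at 1, so that is the treewidth.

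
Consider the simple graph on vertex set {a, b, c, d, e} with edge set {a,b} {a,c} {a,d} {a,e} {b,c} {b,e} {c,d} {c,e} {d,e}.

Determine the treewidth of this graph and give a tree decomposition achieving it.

Treewidth 3.
One optimal decomposition is:
Bags: B1 = {a, c, d, e}  B2 = {a, b, c, e}
Tree: B1–B2

Every bag has size at most 4, so the width is 4 − 1 = 3 and tw(G) ≤ 3. On the other hand G contains the 4-clique {a, c, d, e}. A clique must lie in a single bag of any decomposition, so no decomposition can have width below 3. Therefore the treewidth is 3.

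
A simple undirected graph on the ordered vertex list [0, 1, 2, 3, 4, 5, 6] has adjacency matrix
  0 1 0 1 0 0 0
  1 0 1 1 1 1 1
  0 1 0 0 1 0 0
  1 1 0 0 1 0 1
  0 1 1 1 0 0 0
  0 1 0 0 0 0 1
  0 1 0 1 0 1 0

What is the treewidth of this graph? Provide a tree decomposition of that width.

The largest bag has 3 vertices, giving width 2; this decomposition certifies tw(G) ≤ 2. Conversely, {1, 2, 4} is a clique of size 3, and the vertices of any clique must share a bag in every tree decomposition; so some bag has ≥ 3 vertices and tw(G) ≥ 2. Therefore the treewidth is 2.

Treewidth 2.
Bags: B1 = {1, 3, 4}  B2 = {1, 2, 4}  B3 = {0, 1, 3}  B4 = {1, 3, 6}  B5 = {1, 5, 6}
Tree: B1–B2, B1–B3, B3–B4, B4–B5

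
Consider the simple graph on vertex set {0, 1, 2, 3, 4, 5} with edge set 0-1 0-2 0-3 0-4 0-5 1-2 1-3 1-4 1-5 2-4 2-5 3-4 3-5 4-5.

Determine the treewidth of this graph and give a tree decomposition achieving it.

The largest bag has 5 vertices, giving width 4; this decomposition certifies tw(G) ≤ 4. On the other hand G contains the 5-clique {0, 1, 2, 4, 5}. A clique must lie in a single bag of any decomposition, so no decomposition can have width below 4. Therefore the treewidth is 4.

Treewidth 4.
Bags: B1 = {0, 1, 2, 4, 5}  B2 = {0, 1, 3, 4, 5}
Tree: B1–B2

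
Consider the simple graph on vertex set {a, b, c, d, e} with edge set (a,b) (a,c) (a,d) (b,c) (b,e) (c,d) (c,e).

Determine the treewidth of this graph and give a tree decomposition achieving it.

Treewidth 2.
One such decomposition:
Bags: B1 = {a, c, d}  B2 = {a, b, c}  B3 = {b, c, e}
Tree: B1–B2, B2–B3

Every bag has size at most 3, so the width is 3 − 1 = 2 and tw(G) ≤ 2. On the other hand G contains the 3-clique {b, c, e}. A clique must lie in a single bag of any decomposition, so no decomposition can have width below 2. Combining the bounds, tw(G) = 2.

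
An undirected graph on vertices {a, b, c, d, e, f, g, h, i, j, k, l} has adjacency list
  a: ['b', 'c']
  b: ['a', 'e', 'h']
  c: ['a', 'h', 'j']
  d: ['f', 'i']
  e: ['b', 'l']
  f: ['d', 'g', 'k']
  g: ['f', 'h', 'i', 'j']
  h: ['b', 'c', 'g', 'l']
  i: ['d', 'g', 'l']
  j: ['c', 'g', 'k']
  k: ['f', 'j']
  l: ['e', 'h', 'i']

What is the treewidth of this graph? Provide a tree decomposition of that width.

Treewidth 3.
One such decomposition:
Bags: B1 = {a, b, e, l}  B2 = {a, b, h, l}  B3 = {a, c, h, l}  B4 = {c, h, i, l}  B5 = {c, g, h, i}  B6 = {c, g, i, j}  B7 = {d, g, i, j}  B8 = {d, f, g, j}  B9 = {d, f, j, k}
Tree: B1–B2, B2–B3, B3–B4, B4–B5, B5–B6, B6–B7, B7–B8, B8–B9

The largest bag has 4 vertices, giving width 3; this decomposition certifies tw(G) ≤ 3. For the lower bound: the 4 vertex sets {a,b,e}, {l}, {h}, {c,g,i,j} are disjoint, each induces a connected subgraph, and every pair is joined by at least one edge of G. Contracting each set to a single vertex therefore yields K_{4} as a minor, and since treewidth is minor-monotone, tw(G) ≥ tw(K_{4}) = 3. The upper and lower bounds meet at 3, so that is the treewidth.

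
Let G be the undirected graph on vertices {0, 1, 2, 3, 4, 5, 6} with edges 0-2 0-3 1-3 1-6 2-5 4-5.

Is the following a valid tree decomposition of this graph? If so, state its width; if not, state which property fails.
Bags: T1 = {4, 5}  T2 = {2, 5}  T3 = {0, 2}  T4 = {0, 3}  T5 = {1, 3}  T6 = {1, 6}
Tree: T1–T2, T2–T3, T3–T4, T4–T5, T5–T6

Every vertex of G appears in some bag (union = {0, 1, 2, 3, 4, 5, 6}); every edge is covered by a bag; and for each vertex v the set of bags containing v is connected in the bag tree. The decomposition is therefore valid. The largest bag has 2 vertices, so the width is 1.

Yes; width 1.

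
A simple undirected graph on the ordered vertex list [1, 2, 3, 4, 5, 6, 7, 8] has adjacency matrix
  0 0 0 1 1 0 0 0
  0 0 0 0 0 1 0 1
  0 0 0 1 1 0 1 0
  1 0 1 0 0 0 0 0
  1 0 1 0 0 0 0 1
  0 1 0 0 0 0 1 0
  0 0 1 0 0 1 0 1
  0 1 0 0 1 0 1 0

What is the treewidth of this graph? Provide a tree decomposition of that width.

Treewidth 2.
Bags: B1 = {1, 3, 4}  B2 = {1, 3, 5}  B3 = {3, 5, 7}  B4 = {5, 7, 8}  B5 = {6, 7, 8}  B6 = {2, 6, 8}
Tree: B1–B2, B2–B3, B3–B4, B4–B5, B5–B6

Every bag has size at most 3, so the width is 3 − 1 = 2 and tw(G) ≤ 2. Since 4–1–5–3–4 is a cycle in G, G is not acyclic. Forests are exactly the graphs of treewidth ≤ 1, so tw(G) ≥ 2. Therefore the treewidth is 2.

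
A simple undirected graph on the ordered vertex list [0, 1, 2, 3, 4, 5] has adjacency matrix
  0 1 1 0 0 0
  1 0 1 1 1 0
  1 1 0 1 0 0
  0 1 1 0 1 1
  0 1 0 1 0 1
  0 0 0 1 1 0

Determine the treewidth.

A width-2 tree decomposition is:
Bags: B1 = {1, 2, 3}  B2 = {0, 1, 2}  B3 = {1, 3, 4}  B4 = {3, 4, 5}
Tree: B1–B2, B1–B3, B3–B4
Each bag holds 3 vertices, so the decomposition has width 2, which upper-bounds the treewidth. Conversely, {0, 1, 2} is a clique of size 3, and the vertices of any clique must share a bag in every tree decomposition; so some bag has ≥ 3 vertices and tw(G) ≥ 2. Hence tw(G) = 2 exactly.

2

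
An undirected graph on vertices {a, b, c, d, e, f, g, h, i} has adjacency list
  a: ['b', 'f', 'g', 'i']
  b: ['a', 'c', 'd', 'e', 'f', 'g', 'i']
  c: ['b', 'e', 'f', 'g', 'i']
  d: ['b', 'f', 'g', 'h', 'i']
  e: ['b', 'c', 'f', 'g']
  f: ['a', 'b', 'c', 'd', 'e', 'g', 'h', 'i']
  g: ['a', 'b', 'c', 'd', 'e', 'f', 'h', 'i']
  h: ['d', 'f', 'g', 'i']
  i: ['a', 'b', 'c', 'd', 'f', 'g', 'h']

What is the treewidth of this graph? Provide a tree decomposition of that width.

Each bag holds 5 vertices, so the decomposition has width 4, which upper-bounds the treewidth. For the lower bound, the 5 vertices {d, f, g, h, i} are pairwise adjacent, and any tree decomposition puts a clique entirely inside one bag — forcing width ≥ 4. The upper and lower bounds meet at 4, so that is the treewidth.

Treewidth 4.
One such decomposition:
Bags: B1 = {b, d, f, g, i}  B2 = {a, b, f, g, i}  B3 = {b, c, f, g, i}  B4 = {b, c, e, f, g}  B5 = {d, f, g, h, i}
Tree: B1–B2, B1–B3, B3–B4, B1–B5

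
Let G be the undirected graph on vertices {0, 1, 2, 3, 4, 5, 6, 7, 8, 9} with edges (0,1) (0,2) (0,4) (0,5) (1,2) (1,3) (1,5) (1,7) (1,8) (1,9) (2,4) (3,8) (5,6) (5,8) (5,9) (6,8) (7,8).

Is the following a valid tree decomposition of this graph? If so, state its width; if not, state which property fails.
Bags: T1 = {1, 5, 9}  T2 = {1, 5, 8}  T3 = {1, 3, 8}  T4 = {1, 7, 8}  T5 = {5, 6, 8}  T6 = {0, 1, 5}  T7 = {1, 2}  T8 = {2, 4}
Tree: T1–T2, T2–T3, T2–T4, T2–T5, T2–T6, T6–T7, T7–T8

No — edge (0,2) lies in no bag.

A tree decomposition must satisfy three properties: every vertex lies in some bag; for every edge, both endpoints lie together in some bag; and for every vertex, the bags containing it form a connected subtree. Here edge (0,2) lies in no bag, so the decomposition is invalid.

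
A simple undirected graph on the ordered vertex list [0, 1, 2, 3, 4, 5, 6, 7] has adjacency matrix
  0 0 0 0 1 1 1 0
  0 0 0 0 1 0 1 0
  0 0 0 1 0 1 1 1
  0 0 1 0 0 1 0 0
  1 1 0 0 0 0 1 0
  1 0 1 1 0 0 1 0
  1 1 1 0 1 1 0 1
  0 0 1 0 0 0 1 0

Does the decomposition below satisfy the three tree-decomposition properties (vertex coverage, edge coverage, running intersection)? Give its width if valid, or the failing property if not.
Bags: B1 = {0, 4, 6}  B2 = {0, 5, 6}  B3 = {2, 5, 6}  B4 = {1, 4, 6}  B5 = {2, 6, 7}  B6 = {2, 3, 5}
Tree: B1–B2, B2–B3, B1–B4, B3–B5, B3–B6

Vertex coverage: the bags together contain {0, 1, 2, 3, 4, 5, 6, 7}, the full vertex set. Edge coverage: each edge of G has both endpoints in at least one bag. Running intersection: for every vertex, the bags containing it form a connected subtree. All three properties hold, so this is a valid tree decomposition of width max|bag| − 1 = 2, and hence tw(G) ≤ 2.

Yes; width 2.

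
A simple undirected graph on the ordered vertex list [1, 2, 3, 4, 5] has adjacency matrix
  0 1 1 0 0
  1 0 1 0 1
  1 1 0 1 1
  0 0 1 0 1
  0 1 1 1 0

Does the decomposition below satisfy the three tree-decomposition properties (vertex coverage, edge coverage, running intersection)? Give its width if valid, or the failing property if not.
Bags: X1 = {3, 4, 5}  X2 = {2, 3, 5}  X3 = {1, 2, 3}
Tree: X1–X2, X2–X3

Yes; width 2.

Every vertex of G appears in some bag (union = {1, 2, 3, 4, 5}); every edge is covered by a bag; and for each vertex v the set of bags containing v is connected in the bag tree. The decomposition is therefore valid. The largest bag has 3 vertices, so the width is 2.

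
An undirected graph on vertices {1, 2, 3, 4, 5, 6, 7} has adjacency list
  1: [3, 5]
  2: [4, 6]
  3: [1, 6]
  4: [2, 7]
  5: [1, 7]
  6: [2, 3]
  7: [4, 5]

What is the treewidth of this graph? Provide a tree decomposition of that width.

Treewidth 2.
One optimal decomposition is:
Bags: B1 = {1, 3, 5}  B2 = {3, 5, 7}  B3 = {3, 4, 7}  B4 = {2, 3, 4}  B5 = {2, 3, 6}
Tree: B1–B2, B2–B3, B3–B4, B4–B5

Each bag holds 3 vertices, so the decomposition has width 2, which upper-bounds the treewidth. Since 3–1–5–7–4–2–6–3 is a cycle in G, G is not acyclic. Forests are exactly the graphs of treewidth ≤ 1, so tw(G) ≥ 2. Therefore the treewidth is 2.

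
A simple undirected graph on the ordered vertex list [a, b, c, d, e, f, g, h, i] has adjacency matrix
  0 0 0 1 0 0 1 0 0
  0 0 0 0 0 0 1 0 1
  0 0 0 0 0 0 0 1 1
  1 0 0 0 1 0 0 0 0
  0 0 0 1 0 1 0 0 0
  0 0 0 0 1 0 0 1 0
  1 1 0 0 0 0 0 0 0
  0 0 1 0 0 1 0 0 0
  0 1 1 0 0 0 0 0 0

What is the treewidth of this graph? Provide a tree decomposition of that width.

Every bag has size at most 3, so the width is 3 − 1 = 2 and tw(G) ≤ 2. For the lower bound, G contains the cycle f–h–c–i–b–g–a–d–e–f, so G is not a forest; only forests have treewidth ≤ 1, hence tw(G) ≥ 2. Therefore the treewidth is 2.

Treewidth 2.
One such decomposition:
Bags: B1 = {c, f, h}  B2 = {c, f, i}  B3 = {b, f, i}  B4 = {b, f, g}  B5 = {a, f, g}  B6 = {a, d, f}  B7 = {d, e, f}
Tree: B1–B2, B2–B3, B3–B4, B4–B5, B5–B6, B6–B7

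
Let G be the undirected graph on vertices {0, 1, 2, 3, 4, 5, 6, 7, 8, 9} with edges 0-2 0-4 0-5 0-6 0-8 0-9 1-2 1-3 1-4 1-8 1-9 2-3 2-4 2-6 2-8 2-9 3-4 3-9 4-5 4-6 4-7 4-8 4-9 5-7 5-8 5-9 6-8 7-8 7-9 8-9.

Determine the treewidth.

A width-4 tree decomposition is:
Bags: B1 = {0, 2, 4, 8, 9}  B2 = {0, 2, 4, 6, 8}  B3 = {0, 4, 5, 8, 9}  B4 = {4, 5, 7, 8, 9}  B5 = {1, 2, 4, 8, 9}  B6 = {1, 2, 3, 4, 9}
Tree: B1–B2, B1–B3, B3–B4, B1–B5, B5–B6
Each bag holds 5 vertices, so the decomposition has width 4, which upper-bounds the treewidth. On the other hand G contains the 5-clique {0, 2, 4, 8, 9}. A clique must lie in a single bag of any decomposition, so no decomposition can have width below 4. Therefore the treewidth is 4.

4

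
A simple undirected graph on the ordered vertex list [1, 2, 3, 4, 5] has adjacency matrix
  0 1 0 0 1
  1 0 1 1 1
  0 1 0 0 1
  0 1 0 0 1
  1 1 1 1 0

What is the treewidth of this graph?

A width-2 tree decomposition is:
Bags: B1 = {2, 3, 5}  B2 = {1, 2, 5}  B3 = {2, 4, 5}
Tree: B1–B2, B1–B3
Every bag has size at most 3, so the width is 3 − 1 = 2 and tw(G) ≤ 2. On the other hand G contains the 3-clique {1, 2, 5}. A clique must lie in a single bag of any decomposition, so no decomposition can have width below 2. Combining the bounds, tw(G) = 2.

2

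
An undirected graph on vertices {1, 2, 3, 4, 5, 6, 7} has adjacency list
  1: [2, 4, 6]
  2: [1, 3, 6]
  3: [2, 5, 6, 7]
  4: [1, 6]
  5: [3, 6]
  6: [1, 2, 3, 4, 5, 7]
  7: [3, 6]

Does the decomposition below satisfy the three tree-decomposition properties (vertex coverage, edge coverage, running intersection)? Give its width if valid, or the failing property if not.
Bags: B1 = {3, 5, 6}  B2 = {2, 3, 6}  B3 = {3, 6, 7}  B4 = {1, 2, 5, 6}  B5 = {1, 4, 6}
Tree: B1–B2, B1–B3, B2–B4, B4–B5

A tree decomposition must satisfy three properties: every vertex lies in some bag; for every edge, both endpoints lie together in some bag; and for every vertex, the bags containing it form a connected subtree. Here bags containing vertex 5 are not connected in the tree, so the decomposition is invalid.

No — bags containing vertex 5 are not connected in the tree.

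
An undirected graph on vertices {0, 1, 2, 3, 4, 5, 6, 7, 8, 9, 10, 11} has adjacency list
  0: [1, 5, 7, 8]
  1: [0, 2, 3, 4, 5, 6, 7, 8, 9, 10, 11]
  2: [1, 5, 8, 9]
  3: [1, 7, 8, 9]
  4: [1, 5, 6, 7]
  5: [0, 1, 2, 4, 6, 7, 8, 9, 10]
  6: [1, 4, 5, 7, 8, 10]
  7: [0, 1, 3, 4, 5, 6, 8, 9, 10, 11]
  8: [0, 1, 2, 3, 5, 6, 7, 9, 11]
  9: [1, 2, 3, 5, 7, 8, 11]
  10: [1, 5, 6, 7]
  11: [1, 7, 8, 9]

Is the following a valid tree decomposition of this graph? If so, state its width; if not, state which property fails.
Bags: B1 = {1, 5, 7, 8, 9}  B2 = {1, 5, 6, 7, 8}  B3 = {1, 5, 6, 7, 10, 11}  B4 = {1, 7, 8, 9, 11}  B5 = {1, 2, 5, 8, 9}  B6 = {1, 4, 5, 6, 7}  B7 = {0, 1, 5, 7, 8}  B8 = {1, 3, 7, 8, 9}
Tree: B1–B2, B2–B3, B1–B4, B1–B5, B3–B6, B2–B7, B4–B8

A tree decomposition must satisfy three properties: every vertex lies in some bag; for every edge, both endpoints lie together in some bag; and for every vertex, the bags containing it form a connected subtree. Here bags containing vertex 11 are not connected in the tree, so the decomposition is invalid.

No — bags containing vertex 11 are not connected in the tree.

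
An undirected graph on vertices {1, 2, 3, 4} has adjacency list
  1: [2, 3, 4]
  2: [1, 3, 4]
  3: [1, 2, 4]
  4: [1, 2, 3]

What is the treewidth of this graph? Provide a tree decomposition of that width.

Treewidth 3.
One optimal decomposition is:
Bags: B1 = {1, 2, 3, 4}
Tree: (single bag)

With just one bag of size 4, the width is 4 − 1 = 3, so tw(G) ≤ 3. For the lower bound, the 4 vertices {1, 2, 3, 4} are pairwise adjacent, and any tree decomposition puts a clique entirely inside one bag — forcing width ≥ 3. Hence tw(G) = 3 exactly.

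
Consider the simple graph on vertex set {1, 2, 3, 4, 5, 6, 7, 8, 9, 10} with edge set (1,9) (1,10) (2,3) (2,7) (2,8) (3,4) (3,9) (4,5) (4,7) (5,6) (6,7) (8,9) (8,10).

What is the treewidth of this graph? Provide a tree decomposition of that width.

Treewidth 2.
Bags: B1 = {5, 6, 7}  B2 = {4, 5, 7}  B3 = {2, 4, 7}  B4 = {2, 3, 4}  B5 = {2, 3, 8}  B6 = {3, 8, 9}  B7 = {8, 9, 10}  B8 = {1, 9, 10}
Tree: B1–B2, B2–B3, B3–B4, B4–B5, B5–B6, B6–B7, B7–B8

Each bag holds 3 vertices, so the decomposition has width 2, which upper-bounds the treewidth. The edges 6–5–4–7–6 form a cycle, so G is not a tree and its treewidth is at least 2. Combining the bounds, tw(G) = 2.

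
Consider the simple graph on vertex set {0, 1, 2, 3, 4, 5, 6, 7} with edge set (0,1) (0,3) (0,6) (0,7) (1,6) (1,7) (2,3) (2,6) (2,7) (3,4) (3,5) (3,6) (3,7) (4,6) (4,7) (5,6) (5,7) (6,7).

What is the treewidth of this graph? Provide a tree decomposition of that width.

Each bag holds 4 vertices, so the decomposition has width 3, which upper-bounds the treewidth. On the other hand G contains the 4-clique {0, 1, 6, 7}. A clique must lie in a single bag of any decomposition, so no decomposition can have width below 3. Combining the bounds, tw(G) = 3.

Treewidth 3.
One optimal decomposition is:
Bags: B1 = {0, 3, 6, 7}  B2 = {0, 1, 6, 7}  B3 = {3, 5, 6, 7}  B4 = {3, 4, 6, 7}  B5 = {2, 3, 6, 7}
Tree: B1–B2, B1–B3, B3–B4, B3–B5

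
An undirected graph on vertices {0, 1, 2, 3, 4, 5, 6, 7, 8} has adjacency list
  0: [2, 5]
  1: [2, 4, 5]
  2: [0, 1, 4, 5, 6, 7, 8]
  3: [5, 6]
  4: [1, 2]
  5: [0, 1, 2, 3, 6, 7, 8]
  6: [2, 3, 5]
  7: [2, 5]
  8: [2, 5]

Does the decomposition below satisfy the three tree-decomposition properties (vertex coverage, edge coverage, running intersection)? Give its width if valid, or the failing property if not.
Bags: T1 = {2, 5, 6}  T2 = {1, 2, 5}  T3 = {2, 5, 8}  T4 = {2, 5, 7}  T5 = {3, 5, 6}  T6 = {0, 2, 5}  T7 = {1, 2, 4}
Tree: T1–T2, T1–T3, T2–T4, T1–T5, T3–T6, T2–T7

Yes; width 2.

Every vertex of G appears in some bag (union = {0, 1, 2, 3, 4, 5, 6, 7, 8}); every edge is covered by a bag; and for each vertex v the set of bags containing v is connected in the bag tree. The decomposition is therefore valid. The largest bag has 3 vertices, so the width is 2.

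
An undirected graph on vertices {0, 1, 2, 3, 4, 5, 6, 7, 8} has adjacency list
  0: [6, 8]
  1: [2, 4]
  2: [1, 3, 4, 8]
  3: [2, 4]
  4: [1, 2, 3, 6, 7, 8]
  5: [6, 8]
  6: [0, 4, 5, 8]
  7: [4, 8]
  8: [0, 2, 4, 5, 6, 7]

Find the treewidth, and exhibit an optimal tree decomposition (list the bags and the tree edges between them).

Treewidth 2.
One such decomposition:
Bags: B1 = {2, 4, 8}  B2 = {4, 6, 8}  B3 = {4, 7, 8}  B4 = {1, 2, 4}  B5 = {0, 6, 8}  B6 = {2, 3, 4}  B7 = {5, 6, 8}
Tree: B1–B2, B1–B3, B1–B4, B2–B5, B1–B6, B2–B7

Each bag holds 3 vertices, so the decomposition has width 2, which upper-bounds the treewidth. For the lower bound, the 3 vertices {0, 6, 8} are pairwise adjacent, and any tree decomposition puts a clique entirely inside one bag — forcing width ≥ 2. The upper and lower bounds meet at 2, so that is the treewidth.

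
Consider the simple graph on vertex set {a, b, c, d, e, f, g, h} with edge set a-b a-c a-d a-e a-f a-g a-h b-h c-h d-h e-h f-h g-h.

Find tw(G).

2

A width-2 tree decomposition is:
Bags: B1 = {a, b, h}  B2 = {a, f, h}  B3 = {a, d, h}  B4 = {a, g, h}  B5 = {a, c, h}  B6 = {a, e, h}
Tree: B1–B2, B2–B3, B3–B4, B2–B5, B3–B6
Every bag has size at most 3, so the width is 3 − 1 = 2 and tw(G) ≤ 2. Conversely, {a, d, h} is a clique of size 3, and the vertices of any clique must share a bag in every tree decomposition; so some bag has ≥ 3 vertices and tw(G) ≥ 2. The upper and lower bounds meet at 2, so that is the treewidth.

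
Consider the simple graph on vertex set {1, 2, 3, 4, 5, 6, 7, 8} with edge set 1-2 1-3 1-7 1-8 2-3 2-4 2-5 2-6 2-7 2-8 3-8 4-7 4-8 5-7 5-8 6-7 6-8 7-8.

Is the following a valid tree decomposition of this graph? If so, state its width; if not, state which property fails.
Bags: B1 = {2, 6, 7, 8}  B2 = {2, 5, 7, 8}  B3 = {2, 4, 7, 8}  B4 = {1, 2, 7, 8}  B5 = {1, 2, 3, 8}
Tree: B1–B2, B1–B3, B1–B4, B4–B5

Yes; width 3.

Checking the three conditions: (i) the bags cover all of {1, 2, 3, 4, 5, 6, 7, 8}; (ii) for each edge, some bag contains both endpoints; (iii) the bags containing any fixed vertex form a subtree. All hold, so the decomposition is valid with width 4 − 1 = 3.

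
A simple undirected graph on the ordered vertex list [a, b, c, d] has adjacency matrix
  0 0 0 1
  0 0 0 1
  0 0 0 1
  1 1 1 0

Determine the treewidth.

1

A width-1 tree decomposition is:
Bags: B1 = {c, d}  B2 = {b, d}  B3 = {a, d}
Tree: B1–B2, B2–B3
Every bag has size at most 2, so the width is 2 − 1 = 1 and tw(G) ≤ 1. Since G has at least one edge (e.g. d–c), it is not an edgeless graph, so tw(G) ≥ 1. Hence tw(G) = 1 exactly.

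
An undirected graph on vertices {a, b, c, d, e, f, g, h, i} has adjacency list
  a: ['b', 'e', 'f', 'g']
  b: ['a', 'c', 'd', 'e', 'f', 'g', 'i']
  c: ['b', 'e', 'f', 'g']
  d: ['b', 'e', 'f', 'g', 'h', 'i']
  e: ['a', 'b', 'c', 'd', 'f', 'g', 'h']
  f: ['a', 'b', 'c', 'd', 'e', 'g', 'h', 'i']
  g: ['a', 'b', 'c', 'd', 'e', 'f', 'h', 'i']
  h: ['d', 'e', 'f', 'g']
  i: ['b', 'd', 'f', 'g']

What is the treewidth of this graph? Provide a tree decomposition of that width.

Each bag holds 5 vertices, so the decomposition has width 4, which upper-bounds the treewidth. On the other hand G contains the 5-clique {d, e, f, g, h}. A clique must lie in a single bag of any decomposition, so no decomposition can have width below 4. Hence tw(G) = 4 exactly.

Treewidth 4.
One such decomposition:
Bags: B1 = {b, d, e, f, g}  B2 = {b, c, e, f, g}  B3 = {d, e, f, g, h}  B4 = {b, d, f, g, i}  B5 = {a, b, e, f, g}
Tree: B1–B2, B1–B3, B1–B4, B1–B5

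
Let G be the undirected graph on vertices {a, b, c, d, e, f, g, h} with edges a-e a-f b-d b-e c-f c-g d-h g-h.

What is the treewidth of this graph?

2

A width-2 tree decomposition is:
Bags: B1 = {c, f, g}  B2 = {f, g, h}  B3 = {d, f, h}  B4 = {b, d, f}  B5 = {b, e, f}  B6 = {a, e, f}
Tree: B1–B2, B2–B3, B3–B4, B4–B5, B5–B6
Every bag has size at most 3, so the width is 3 − 1 = 2 and tw(G) ≤ 2. Since f–c–g–h–d–b–e–a–f is a cycle in G, G is not acyclic. Forests are exactly the graphs of treewidth ≤ 1, so tw(G) ≥ 2. The upper and lower bounds meet at 2, so that is the treewidth.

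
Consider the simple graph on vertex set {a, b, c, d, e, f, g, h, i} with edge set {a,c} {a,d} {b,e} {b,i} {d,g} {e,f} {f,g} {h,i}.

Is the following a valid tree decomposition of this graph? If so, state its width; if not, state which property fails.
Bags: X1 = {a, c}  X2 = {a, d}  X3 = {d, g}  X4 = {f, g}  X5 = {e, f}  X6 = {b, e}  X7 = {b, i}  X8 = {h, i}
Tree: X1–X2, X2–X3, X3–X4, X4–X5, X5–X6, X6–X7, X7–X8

Every vertex of G appears in some bag (union = {a, b, c, d, e, f, g, h, i}); every edge is covered by a bag; and for each vertex v the set of bags containing v is connected in the bag tree. The decomposition is therefore valid. The largest bag has 2 vertices, so the width is 1.

Yes; width 1.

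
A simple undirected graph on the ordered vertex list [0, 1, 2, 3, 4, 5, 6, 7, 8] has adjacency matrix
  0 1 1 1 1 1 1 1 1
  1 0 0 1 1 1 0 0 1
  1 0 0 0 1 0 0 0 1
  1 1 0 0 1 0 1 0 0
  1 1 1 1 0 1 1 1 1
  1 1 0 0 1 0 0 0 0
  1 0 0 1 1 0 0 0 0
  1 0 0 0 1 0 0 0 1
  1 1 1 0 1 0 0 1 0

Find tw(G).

3

A width-3 tree decomposition is:
Bags: B1 = {0, 1, 3, 4}  B2 = {0, 3, 4, 6}  B3 = {0, 1, 4, 5}  B4 = {0, 1, 4, 8}  B5 = {0, 4, 7, 8}  B6 = {0, 2, 4, 8}
Tree: B1–B2, B1–B3, B1–B4, B4–B5, B5–B6
Each bag holds 4 vertices, so the decomposition has width 3, which upper-bounds the treewidth. For the lower bound, the 4 vertices {0, 1, 4, 8} are pairwise adjacent, and any tree decomposition puts a clique entirely inside one bag — forcing width ≥ 3. Combining the bounds, tw(G) = 3.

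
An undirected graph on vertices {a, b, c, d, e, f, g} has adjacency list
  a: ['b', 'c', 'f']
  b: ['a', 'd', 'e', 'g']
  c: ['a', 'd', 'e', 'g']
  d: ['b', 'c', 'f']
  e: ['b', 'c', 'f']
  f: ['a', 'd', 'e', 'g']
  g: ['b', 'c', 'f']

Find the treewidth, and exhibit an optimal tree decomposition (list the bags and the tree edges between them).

Treewidth 3.
One such decomposition:
Bags: B1 = {b, c, f, g}  B2 = {a, b, c, f}  B3 = {b, c, d, f}  B4 = {b, c, e, f}
Tree: B1–B2, B2–B3, B3–B4

Every bag has size at most 4, so the width is 4 − 1 = 3 and tw(G) ≤ 3. For the lower bound: the 4 vertex sets {b,g}, {a,f}, {c}, {d} are disjoint, each induces a connected subgraph, and every pair is joined by at least one edge of G. Contracting each set to a single vertex therefore yields K_{4} as a minor, and since treewidth is minor-monotone, tw(G) ≥ tw(K_{4}) = 3. Combining the bounds, tw(G) = 3.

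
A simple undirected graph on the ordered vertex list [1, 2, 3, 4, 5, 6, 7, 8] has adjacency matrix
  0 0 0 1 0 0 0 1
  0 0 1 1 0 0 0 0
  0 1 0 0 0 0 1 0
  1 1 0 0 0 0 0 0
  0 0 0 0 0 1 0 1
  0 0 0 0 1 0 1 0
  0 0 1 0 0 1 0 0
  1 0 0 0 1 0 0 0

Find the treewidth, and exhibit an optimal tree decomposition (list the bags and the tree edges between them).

Every bag has size at most 3, so the width is 3 − 1 = 2 and tw(G) ≤ 2. Since 2–3–7–6–5–8–1–4–2 is a cycle in G, G is not acyclic. Forests are exactly the graphs of treewidth ≤ 1, so tw(G) ≥ 2. Combining the bounds, tw(G) = 2.

Treewidth 2.
Bags: B1 = {2, 3, 7}  B2 = {2, 6, 7}  B3 = {2, 5, 6}  B4 = {2, 5, 8}  B5 = {1, 2, 8}  B6 = {1, 2, 4}
Tree: B1–B2, B2–B3, B3–B4, B4–B5, B5–B6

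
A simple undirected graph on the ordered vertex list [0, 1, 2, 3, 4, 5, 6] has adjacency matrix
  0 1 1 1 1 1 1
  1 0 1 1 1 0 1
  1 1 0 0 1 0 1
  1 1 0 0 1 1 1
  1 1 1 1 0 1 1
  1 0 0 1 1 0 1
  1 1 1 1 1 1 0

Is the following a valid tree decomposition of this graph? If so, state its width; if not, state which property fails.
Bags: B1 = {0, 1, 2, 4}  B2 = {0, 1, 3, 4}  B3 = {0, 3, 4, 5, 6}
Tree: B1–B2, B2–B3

No — edge (6,2) lies in no bag.

A tree decomposition must satisfy three properties: every vertex lies in some bag; for every edge, both endpoints lie together in some bag; and for every vertex, the bags containing it form a connected subtree. Here edge (6,2) lies in no bag, so the decomposition is invalid.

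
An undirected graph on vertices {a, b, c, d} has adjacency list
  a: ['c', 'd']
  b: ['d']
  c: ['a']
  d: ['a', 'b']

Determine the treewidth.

1

A width-1 tree decomposition is:
Bags: B1 = {a, c}  B2 = {a, d}  B3 = {b, d}
Tree: B1–B2, B2–B3
Every bag has size at most 2, so the width is 2 − 1 = 1 and tw(G) ≤ 1. Any graph with an edge has treewidth ≥ 1, and G has the edge c–a. The upper and lower bounds meet at 1, so that is the treewidth.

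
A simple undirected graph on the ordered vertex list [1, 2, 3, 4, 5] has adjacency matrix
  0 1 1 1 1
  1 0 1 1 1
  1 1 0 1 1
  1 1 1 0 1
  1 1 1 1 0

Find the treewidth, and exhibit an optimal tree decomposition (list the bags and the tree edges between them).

Treewidth 4.
One optimal decomposition is:
Bags: B1 = {1, 2, 3, 4, 5}
Tree: (single bag)

A single bag containing all 5 vertices is trivially a valid decomposition of width 4. On the other hand G contains the 5-clique {1, 2, 3, 4, 5}. A clique must lie in a single bag of any decomposition, so no decomposition can have width below 4. Hence tw(G) = 4 exactly.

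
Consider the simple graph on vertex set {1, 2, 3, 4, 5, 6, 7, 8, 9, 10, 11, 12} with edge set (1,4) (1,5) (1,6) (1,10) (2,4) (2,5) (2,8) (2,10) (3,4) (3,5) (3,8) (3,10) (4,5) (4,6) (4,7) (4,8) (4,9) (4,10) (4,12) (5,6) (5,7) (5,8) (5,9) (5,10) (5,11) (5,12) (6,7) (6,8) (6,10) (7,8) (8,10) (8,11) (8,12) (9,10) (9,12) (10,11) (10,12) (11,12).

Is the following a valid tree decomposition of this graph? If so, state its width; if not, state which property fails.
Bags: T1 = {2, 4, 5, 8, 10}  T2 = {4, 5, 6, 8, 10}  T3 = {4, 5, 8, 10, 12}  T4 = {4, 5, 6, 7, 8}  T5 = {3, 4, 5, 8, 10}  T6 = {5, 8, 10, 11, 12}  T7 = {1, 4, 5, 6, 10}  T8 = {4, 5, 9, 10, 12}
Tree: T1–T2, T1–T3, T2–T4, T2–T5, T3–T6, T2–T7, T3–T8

Checking the three conditions: (i) the bags cover all of {1, 2, 3, 4, 5, 6, 7, 8, 9, 10, 11, 12}; (ii) for each edge, some bag contains both endpoints; (iii) the bags containing any fixed vertex form a subtree. All hold, so the decomposition is valid with width 5 − 1 = 4.

Yes; width 4.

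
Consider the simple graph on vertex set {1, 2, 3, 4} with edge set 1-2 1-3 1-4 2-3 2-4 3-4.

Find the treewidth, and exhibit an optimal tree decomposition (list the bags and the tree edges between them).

A single bag containing all 4 vertices is trivially a valid decomposition of width 3. Conversely, {1, 2, 3, 4} is a clique of size 4, and the vertices of any clique must share a bag in every tree decomposition; so some bag has ≥ 4 vertices and tw(G) ≥ 3. Hence tw(G) = 3 exactly.

Treewidth 3.
Bags: B1 = {1, 2, 3, 4}
Tree: (single bag)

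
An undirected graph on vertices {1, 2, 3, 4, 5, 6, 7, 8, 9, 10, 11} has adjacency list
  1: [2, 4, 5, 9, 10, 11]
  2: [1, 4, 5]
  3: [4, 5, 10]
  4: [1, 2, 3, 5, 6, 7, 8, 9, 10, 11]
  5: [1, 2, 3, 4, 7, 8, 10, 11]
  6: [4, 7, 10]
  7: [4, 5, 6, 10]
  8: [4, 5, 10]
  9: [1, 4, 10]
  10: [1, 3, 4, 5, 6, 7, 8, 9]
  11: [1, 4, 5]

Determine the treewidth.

3

A width-3 tree decomposition is:
Bags: B1 = {1, 4, 5, 10}  B2 = {1, 2, 4, 5}  B3 = {1, 4, 9, 10}  B4 = {4, 5, 7, 10}  B5 = {3, 4, 5, 10}  B6 = {1, 4, 5, 11}  B7 = {4, 6, 7, 10}  B8 = {4, 5, 8, 10}
Tree: B1–B2, B1–B3, B1–B4, B1–B5, B1–B6, B4–B7, B1–B8
Every bag has size at most 4, so the width is 4 − 1 = 3 and tw(G) ≤ 3. For the lower bound, the 4 vertices {1, 4, 9, 10} are pairwise adjacent, and any tree decomposition puts a clique entirely inside one bag — forcing width ≥ 3. Therefore the treewidth is 3.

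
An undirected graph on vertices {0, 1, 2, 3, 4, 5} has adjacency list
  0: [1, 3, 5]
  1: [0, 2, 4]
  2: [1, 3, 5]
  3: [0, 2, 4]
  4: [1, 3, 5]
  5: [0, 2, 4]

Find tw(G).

3

A width-3 tree decomposition is:
Bags: B1 = {0, 2, 3, 4}  B2 = {0, 2, 4, 5}  B3 = {0, 1, 2, 4}
Tree: B1–B2, B2–B3
Every bag has size at most 4, so the width is 4 − 1 = 3 and tw(G) ≤ 3. For the lower bound: the 4 vertex sets {3,4}, {2,5}, {0}, {1} are disjoint, each induces a connected subgraph, and every pair is joined by at least one edge of G. Contracting each set to a single vertex therefore yields K_{4} as a minor, and since treewidth is minor-monotone, tw(G) ≥ tw(K_{4}) = 3. The upper and lower bounds meet at 3, so that is the treewidth.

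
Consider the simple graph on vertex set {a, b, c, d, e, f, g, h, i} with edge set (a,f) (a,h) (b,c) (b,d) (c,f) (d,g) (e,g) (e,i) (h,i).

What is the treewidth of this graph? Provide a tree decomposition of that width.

Every bag has size at most 3, so the width is 3 − 1 = 2 and tw(G) ≤ 2. Since f–c–b–d–g–e–i–h–a–f is a cycle in G, G is not acyclic. Forests are exactly the graphs of treewidth ≤ 1, so tw(G) ≥ 2. The upper and lower bounds meet at 2, so that is the treewidth.

Treewidth 2.
One such decomposition:
Bags: B1 = {b, c, f}  B2 = {b, d, f}  B3 = {d, f, g}  B4 = {e, f, g}  B5 = {e, f, i}  B6 = {f, h, i}  B7 = {a, f, h}
Tree: B1–B2, B2–B3, B3–B4, B4–B5, B5–B6, B6–B7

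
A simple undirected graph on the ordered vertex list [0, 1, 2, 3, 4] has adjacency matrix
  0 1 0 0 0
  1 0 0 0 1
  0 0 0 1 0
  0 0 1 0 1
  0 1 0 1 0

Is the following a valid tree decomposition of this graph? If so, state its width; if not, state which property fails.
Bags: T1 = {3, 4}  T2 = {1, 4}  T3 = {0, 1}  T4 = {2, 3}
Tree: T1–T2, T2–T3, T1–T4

Yes; width 1.

Every vertex of G appears in some bag (union = {0, 1, 2, 3, 4}); every edge is covered by a bag; and for each vertex v the set of bags containing v is connected in the bag tree. The decomposition is therefore valid. The largest bag has 2 vertices, so the width is 1.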